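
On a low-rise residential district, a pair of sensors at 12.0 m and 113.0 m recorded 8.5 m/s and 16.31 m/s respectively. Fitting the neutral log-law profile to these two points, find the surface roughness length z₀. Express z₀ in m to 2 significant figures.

Log law: V(z) ∝ ln(z/z₀). With r = V₁/V₂ = 8.5/16.31 = 0.52115,
r · ln(z₂/z₀) = ln(z₁/z₀) ⇒ ln z₀ = (ln z₁ − r·ln z₂)/(1 − r)
ln z₀ = (2.48491 − 0.52115×4.72739) / 0.47885 = 0.0443
z₀ = exp(0.0443) = 1.045 m

z₀ ≈ 1.0 m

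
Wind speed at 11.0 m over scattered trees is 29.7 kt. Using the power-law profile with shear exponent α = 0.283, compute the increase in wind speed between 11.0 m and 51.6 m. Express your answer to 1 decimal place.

16.3 kt

Power law: V₂ = V₁ · (z₂/z₁)^α = 29.7 × (4.6909)^0.283 = 45.9962 kt
ΔV = 45.9962 − 29.7 = 16.2962 kt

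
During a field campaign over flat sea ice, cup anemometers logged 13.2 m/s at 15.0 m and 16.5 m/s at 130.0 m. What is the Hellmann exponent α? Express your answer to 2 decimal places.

α ≈ 0.10

Power law: V₂/V₁ = (z₂/z₁)^α ⇒ α = ln(V₂/V₁) / ln(z₂/z₁)
α = ln(16.5/13.2) / ln(130.0/15.0) = ln(1.2500) / ln(8.6667)
  = 0.22314 / 2.15948 = 0.10333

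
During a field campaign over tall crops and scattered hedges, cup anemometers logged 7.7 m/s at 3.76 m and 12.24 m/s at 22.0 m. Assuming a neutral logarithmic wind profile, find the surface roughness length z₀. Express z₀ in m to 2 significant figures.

z₀ ≈ 0.19 m

Log law: V(z) ∝ ln(z/z₀). With r = V₁/V₂ = 7.7/12.24 = 0.62908,
r · ln(z₂/z₀) = ln(z₁/z₀) ⇒ ln z₀ = (ln z₁ − r·ln z₂)/(1 − r)
ln z₀ = (1.32442 − 0.62908×3.09104) / 0.37092 = -1.6718
z₀ = exp(-1.6718) = 0.1879 m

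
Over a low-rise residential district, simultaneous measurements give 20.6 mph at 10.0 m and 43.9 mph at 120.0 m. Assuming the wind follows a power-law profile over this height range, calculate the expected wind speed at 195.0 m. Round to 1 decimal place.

First find α: α = ln(V₂/V₁)/ln(z₂/z₁) = ln(43.9/20.6)/ln(120.0/10.0) = 0.75662/2.48491 = 0.3045
Extrapolate from 120.0 m to 195.0 m: V₃ = 43.9 × (195.0/120.0)^0.3045 = 43.9 × 1.1593 = 50.8940 mph

50.9 mph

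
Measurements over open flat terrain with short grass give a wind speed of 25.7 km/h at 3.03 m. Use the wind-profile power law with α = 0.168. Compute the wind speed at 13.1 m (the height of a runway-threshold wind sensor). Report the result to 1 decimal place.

32.9 km/h

Power-law profile: V₂ = V₁ · (z₂/z₁)^α
V₂ = 25.7 × (13.1/3.03)^0.168 = 25.7 × (4.3234)^0.168
    = 25.7 × 1.2788 = 32.8664 km/h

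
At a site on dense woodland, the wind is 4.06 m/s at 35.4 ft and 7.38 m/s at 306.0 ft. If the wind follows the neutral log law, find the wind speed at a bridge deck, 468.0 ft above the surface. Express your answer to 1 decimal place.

Log law: V ∝ ln(z/z₀). From the pair, with r = V₁/V₂ = 0.55014,
ln z₀ = (ln z₁ − r·ln z₂)/(1 − r) = (3.5667 − 0.55014×5.7236)/0.44986 = 0.9291 → z₀ = 2.532 ft
V₃ = V₁ · ln(z₃/z₀)/ln(z₁/z₀) = 4.06 × 5.2194/2.6376 = 8.0340 m/s

8.0 m/s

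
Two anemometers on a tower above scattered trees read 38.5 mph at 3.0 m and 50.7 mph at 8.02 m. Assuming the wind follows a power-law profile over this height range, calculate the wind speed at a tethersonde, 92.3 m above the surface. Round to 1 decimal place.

100.5 mph

First find α: α = ln(V₂/V₁)/ln(z₂/z₁) = ln(50.7/38.5)/ln(8.02/3.0) = 0.27527/0.98333 = 0.2799
Extrapolate from 8.02 m to 92.3 m: V₃ = 50.7 × (92.3/8.02)^0.2799 = 50.7 × 1.9816 = 100.4678 mph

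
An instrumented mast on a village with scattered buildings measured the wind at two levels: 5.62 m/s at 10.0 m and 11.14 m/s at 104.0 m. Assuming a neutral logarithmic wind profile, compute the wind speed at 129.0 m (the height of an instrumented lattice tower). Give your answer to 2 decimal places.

11.65 m/s

Log law: V ∝ ln(z/z₀). From the pair, with r = V₁/V₂ = 0.50449,
ln z₀ = (ln z₁ − r·ln z₂)/(1 − r) = (2.3026 − 0.50449×4.6444)/0.49551 = -0.0816 → z₀ = 0.9216 m
V₃ = V₁ · ln(z₃/z₀)/ln(z₁/z₀) = 5.62 × 4.9415/2.3842 = 11.6478 m/s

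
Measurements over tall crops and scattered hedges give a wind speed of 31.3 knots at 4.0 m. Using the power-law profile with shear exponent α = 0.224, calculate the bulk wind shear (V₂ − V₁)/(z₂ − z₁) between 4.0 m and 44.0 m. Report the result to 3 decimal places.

Power law: V₂ = V₁ · (z₂/z₁)^α = 31.3 × (11.0000)^0.224 = 53.5570 knots
ΔV/Δz = (53.5570 − 31.3)/(44.0 − 4.0) = 22.2570/40.0000 = 0.55643 knots/m

0.556 knots/m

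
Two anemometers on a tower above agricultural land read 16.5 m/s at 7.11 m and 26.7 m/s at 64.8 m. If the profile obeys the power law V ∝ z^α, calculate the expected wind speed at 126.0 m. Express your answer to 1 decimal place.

30.9 m/s

First find α: α = ln(V₂/V₁)/ln(z₂/z₁) = ln(26.7/16.5)/ln(64.8/7.11) = 0.48130/2.20980 = 0.2178
Extrapolate from 64.8 m to 126.0 m: V₃ = 26.7 × (126.0/64.8)^0.2178 = 26.7 × 1.1558 = 30.8611 m/s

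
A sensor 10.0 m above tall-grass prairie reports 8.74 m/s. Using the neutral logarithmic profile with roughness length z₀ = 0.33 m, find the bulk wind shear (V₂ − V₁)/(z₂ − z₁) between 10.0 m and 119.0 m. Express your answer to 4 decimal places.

Log law: V₂ = V₁ · ln(z₂/z₀)/ln(z₁/z₀) = 8.74 × 5.8878/3.4112 = 15.0852 m/s
ΔV/Δz = (15.0852 − 8.74)/(119.0 − 10.0) = 6.3452/109.0000 = 0.05821 m/s/m

0.0582 m/s/m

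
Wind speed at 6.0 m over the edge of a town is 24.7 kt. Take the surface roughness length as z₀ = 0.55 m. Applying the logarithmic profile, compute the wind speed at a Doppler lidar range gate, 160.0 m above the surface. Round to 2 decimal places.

Log law: V(z) ∝ ln(z/z₀), so V₂/V₁ = ln(z₂/z₀) / ln(z₁/z₀).
ln(160.0/0.55) = 5.6730, ln(6.0/0.55) = 2.3896
V₂ = 24.7 × 5.6730/2.3896 = 24.7 × 2.3740 = 58.6389 kt

58.64 kt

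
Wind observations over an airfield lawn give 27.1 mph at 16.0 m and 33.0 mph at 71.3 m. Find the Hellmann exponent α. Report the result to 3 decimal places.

α ≈ 0.132

Power law: V₂/V₁ = (z₂/z₁)^α ⇒ α = ln(V₂/V₁) / ln(z₂/z₁)
α = ln(33.0/27.1) / ln(71.3/16.0) = ln(1.2177) / ln(4.4562)
  = 0.19697 / 1.49431 = 0.13182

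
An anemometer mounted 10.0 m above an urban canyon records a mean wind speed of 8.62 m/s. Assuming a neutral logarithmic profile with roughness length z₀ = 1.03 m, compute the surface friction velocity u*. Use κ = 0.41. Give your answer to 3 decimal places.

u* ≈ 1.555 m/s

Log law: V(z) = (u*/κ) · ln(z/z₀) ⇒ u* = κ · V / ln(z/z₀)
u* = 0.41 × 8.62 / ln(10.0/1.03) = 0.41 × 8.62 / 2.2730
   = 3.5342 / 2.2730 = 1.5548 m/s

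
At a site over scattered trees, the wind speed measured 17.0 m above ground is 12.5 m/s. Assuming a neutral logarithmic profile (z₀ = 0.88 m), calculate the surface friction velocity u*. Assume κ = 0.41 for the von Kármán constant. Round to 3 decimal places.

u* ≈ 1.731 m/s

Log law: V(z) = (u*/κ) · ln(z/z₀) ⇒ u* = κ · V / ln(z/z₀)
u* = 0.41 × 12.5 / ln(17.0/0.88) = 0.41 × 12.5 / 2.9610
   = 5.1250 / 2.9610 = 1.7308 m/s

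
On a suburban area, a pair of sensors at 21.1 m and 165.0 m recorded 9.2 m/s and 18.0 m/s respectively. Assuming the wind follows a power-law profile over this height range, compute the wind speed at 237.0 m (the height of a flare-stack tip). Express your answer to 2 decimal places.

20.26 m/s

First find α: α = ln(V₂/V₁)/ln(z₂/z₁) = ln(18.0/9.2)/ln(165.0/21.1) = 0.67117/2.05667 = 0.3263
Extrapolate from 165.0 m to 237.0 m: V₃ = 18.0 × (237.0/165.0)^0.3263 = 18.0 × 1.1254 = 20.2579 m/s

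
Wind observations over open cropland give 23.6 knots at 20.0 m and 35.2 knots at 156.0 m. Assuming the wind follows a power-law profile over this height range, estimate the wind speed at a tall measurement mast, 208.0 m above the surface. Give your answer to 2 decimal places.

First find α: α = ln(V₂/V₁)/ln(z₂/z₁) = ln(35.2/23.6)/ln(156.0/20.0) = 0.39980/2.05412 = 0.1946
Extrapolate from 156.0 m to 208.0 m: V₃ = 35.2 × (208.0/156.0)^0.1946 = 35.2 × 1.0576 = 37.2272 knots

37.23 knots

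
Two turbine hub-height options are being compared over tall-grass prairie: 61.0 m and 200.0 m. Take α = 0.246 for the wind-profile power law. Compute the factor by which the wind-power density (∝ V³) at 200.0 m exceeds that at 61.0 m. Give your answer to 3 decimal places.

Speed ratio: V_B/V_A = (z_B/z_A)^α = (200.0/61.0)^0.246 = (3.2787)^0.246 = 1.33925
Power-density ratio: P_B/P_A = (V_B/V_A)³ = (1.33925)³ = 2.40208

2.402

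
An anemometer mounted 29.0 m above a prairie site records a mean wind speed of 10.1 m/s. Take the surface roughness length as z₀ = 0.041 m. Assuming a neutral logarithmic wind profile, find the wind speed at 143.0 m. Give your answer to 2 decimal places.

12.56 m/s

Log law: V(z) ∝ ln(z/z₀), so V₂/V₁ = ln(z₂/z₀) / ln(z₁/z₀).
ln(143.0/0.041) = 8.1570, ln(29.0/0.041) = 6.5615
V₂ = 10.1 × 8.1570/6.5615 = 10.1 × 1.2432 = 12.5560 m/s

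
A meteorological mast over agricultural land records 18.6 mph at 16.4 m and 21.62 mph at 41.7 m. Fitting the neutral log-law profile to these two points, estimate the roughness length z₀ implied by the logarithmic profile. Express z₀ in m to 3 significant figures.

Log law: V(z) ∝ ln(z/z₀). With r = V₁/V₂ = 18.6/21.62 = 0.86031,
r · ln(z₂/z₀) = ln(z₁/z₀) ⇒ ln z₀ = (ln z₁ − r·ln z₂)/(1 − r)
ln z₀ = (2.79728 − 0.86031×3.73050) / 0.13969 = -2.9504
z₀ = exp(-2.9504) = 0.05232 m

z₀ ≈ 0.0523 m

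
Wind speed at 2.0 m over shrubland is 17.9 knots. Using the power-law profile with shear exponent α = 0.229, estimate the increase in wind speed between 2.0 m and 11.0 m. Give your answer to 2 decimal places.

Power law: V₂ = V₁ · (z₂/z₁)^α = 17.9 × (5.5000)^0.229 = 26.4482 knots
ΔV = 26.4482 − 17.9 = 8.5482 knots

8.55 knots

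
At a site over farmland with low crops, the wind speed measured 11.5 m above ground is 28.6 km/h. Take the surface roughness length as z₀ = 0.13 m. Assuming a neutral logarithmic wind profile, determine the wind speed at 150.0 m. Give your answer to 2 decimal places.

44.99 km/h

Log law: V(z) ∝ ln(z/z₀), so V₂/V₁ = ln(z₂/z₀) / ln(z₁/z₀).
ln(150.0/0.13) = 7.0509, ln(11.5/0.13) = 4.4826
V₂ = 28.6 × 7.0509/4.4826 = 28.6 × 1.5730 = 44.9864 km/h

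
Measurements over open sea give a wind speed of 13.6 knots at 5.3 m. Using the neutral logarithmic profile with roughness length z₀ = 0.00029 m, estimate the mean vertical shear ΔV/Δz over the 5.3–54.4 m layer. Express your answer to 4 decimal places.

Log law: V₂ = V₁ · ln(z₂/z₀)/ln(z₁/z₀) = 13.6 × 12.1420/9.8133 = 16.8272 knots
ΔV/Δz = (16.8272 − 13.6)/(54.4 − 5.3) = 3.2272/49.1000 = 0.06573 knots/m

0.0657 knots/m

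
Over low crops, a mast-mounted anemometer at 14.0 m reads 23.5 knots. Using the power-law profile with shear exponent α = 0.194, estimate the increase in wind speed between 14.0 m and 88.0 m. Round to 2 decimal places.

Power law: V₂ = V₁ · (z₂/z₁)^α = 23.5 × (6.2857)^0.194 = 33.5698 knots
ΔV = 33.5698 − 23.5 = 10.0698 knots

10.07 knots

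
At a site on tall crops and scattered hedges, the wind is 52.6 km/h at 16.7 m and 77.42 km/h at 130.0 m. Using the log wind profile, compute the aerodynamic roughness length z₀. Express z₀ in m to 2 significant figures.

z₀ ≈ 0.22 m

Log law: V(z) ∝ ln(z/z₀). With r = V₁/V₂ = 52.6/77.42 = 0.67941,
r · ln(z₂/z₀) = ln(z₁/z₀) ⇒ ln z₀ = (ln z₁ − r·ln z₂)/(1 − r)
ln z₀ = (2.81541 − 0.67941×4.86753) / 0.32059 = -1.5336
z₀ = exp(-1.5336) = 0.2158 m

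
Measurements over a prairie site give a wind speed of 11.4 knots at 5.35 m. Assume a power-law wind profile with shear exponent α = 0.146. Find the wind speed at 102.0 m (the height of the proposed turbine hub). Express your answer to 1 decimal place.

Power-law profile: V₂ = V₁ · (z₂/z₁)^α
V₂ = 11.4 × (102.0/5.35)^0.146 = 11.4 × (19.0654)^0.146
    = 11.4 × 1.5379 = 17.5316 knots

17.5 knots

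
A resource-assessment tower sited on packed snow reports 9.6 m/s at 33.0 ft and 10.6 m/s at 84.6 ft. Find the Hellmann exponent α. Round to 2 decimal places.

α ≈ 0.11

Power law: V₂/V₁ = (z₂/z₁)^α ⇒ α = ln(V₂/V₁) / ln(z₂/z₁)
α = ln(10.6/9.6) / ln(84.6/33.0) = ln(1.1042) / ln(2.5636)
  = 0.09909 / 0.94143 = 0.10526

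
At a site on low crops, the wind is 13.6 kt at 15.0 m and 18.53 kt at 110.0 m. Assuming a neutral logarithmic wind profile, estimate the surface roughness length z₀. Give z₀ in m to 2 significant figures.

z₀ ≈ 0.062 m

Log law: V(z) ∝ ln(z/z₀). With r = V₁/V₂ = 13.6/18.53 = 0.73394,
r · ln(z₂/z₀) = ln(z₁/z₀) ⇒ ln z₀ = (ln z₁ − r·ln z₂)/(1 − r)
ln z₀ = (2.70805 − 0.73394×4.70048) / 0.26606 = -2.7883
z₀ = exp(-2.7883) = 0.06153 m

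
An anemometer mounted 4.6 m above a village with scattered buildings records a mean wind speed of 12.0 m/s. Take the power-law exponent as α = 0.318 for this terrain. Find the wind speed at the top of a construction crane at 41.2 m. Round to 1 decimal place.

Power-law profile: V₂ = V₁ · (z₂/z₁)^α
V₂ = 12.0 × (41.2/4.6)^0.318 = 12.0 × (8.9565)^0.318
    = 12.0 × 2.0081 = 24.0969 m/s

24.1 m/s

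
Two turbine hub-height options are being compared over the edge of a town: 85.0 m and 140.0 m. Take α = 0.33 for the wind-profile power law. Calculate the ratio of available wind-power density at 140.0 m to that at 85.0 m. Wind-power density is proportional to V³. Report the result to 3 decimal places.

1.639

Speed ratio: V_B/V_A = (z_B/z_A)^α = (140.0/85.0)^0.33 = (1.6471)^0.33 = 1.17900
Power-density ratio: P_B/P_A = (V_B/V_A)³ = (1.17900)³ = 1.63886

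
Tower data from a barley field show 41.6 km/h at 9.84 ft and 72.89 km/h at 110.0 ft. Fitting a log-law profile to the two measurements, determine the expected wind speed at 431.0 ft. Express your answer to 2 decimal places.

90.59 km/h

Log law: V ∝ ln(z/z₀). From the pair, with r = V₁/V₂ = 0.57072,
ln z₀ = (ln z₁ − r·ln z₂)/(1 − r) = (2.2865 − 0.57072×4.7005)/0.42928 = -0.9230 → z₀ = 0.3973 ft
V₃ = V₁ · ln(z₃/z₀)/ln(z₁/z₀) = 41.6 × 6.9891/3.2094 = 90.5909 km/h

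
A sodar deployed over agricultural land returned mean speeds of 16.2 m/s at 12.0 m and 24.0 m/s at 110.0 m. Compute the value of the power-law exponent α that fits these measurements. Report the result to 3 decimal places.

Power law: V₂/V₁ = (z₂/z₁)^α ⇒ α = ln(V₂/V₁) / ln(z₂/z₁)
α = ln(24.0/16.2) / ln(110.0/12.0) = ln(1.4815) / ln(9.1667)
  = 0.39304 / 2.21557 = 0.17740

α ≈ 0.177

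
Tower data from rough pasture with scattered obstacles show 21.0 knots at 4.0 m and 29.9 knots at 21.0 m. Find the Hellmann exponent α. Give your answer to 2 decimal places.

Power law: V₂/V₁ = (z₂/z₁)^α ⇒ α = ln(V₂/V₁) / ln(z₂/z₁)
α = ln(29.9/21.0) / ln(21.0/4.0) = ln(1.4238) / ln(5.2500)
  = 0.35334 / 1.65823 = 0.21308

α ≈ 0.21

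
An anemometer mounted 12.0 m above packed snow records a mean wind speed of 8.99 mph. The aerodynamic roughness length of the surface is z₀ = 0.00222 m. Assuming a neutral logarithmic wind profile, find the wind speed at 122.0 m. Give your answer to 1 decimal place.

Log law: V(z) ∝ ln(z/z₀), so V₂/V₁ = ln(z₂/z₀) / ln(z₁/z₀).
ln(122.0/0.00222) = 10.9143, ln(12.0/0.00222) = 8.5952
V₂ = 8.99 × 10.9143/8.5952 = 8.99 × 1.2698 = 11.4157 mph

11.4 mph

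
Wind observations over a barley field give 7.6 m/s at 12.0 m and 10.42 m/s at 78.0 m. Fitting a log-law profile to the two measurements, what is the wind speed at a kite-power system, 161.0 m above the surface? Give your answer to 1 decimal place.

Log law: V ∝ ln(z/z₀). From the pair, with r = V₁/V₂ = 0.72937,
ln z₀ = (ln z₁ − r·ln z₂)/(1 − r) = (2.4849 − 0.72937×4.3567)/0.27063 = -2.5597 → z₀ = 0.07733 m
V₃ = V₁ · ln(z₃/z₀)/ln(z₁/z₀) = 7.6 × 7.6411/5.0446 = 11.5118 m/s

11.5 m/s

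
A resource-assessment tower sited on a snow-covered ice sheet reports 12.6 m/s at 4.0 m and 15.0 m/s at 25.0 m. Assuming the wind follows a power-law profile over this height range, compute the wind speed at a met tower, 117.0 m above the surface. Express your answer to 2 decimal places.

17.37 m/s

First find α: α = ln(V₂/V₁)/ln(z₂/z₁) = ln(15.0/12.6)/ln(25.0/4.0) = 0.17435/1.83258 = 0.0951
Extrapolate from 25.0 m to 117.0 m: V₃ = 15.0 × (117.0/25.0)^0.0951 = 15.0 × 1.1582 = 17.3724 m/s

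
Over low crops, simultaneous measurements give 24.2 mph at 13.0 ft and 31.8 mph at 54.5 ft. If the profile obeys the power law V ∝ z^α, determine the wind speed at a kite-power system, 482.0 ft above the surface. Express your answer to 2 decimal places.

First find α: α = ln(V₂/V₁)/ln(z₂/z₁) = ln(31.8/24.2)/ln(54.5/13.0) = 0.27311/1.43325 = 0.1906
Extrapolate from 54.5 ft to 482.0 ft: V₃ = 31.8 × (482.0/54.5)^0.1906 = 31.8 × 1.5149 = 48.1744 mph

48.17 mph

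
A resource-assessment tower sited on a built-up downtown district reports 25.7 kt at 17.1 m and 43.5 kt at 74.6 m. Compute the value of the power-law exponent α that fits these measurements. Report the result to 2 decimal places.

Power law: V₂/V₁ = (z₂/z₁)^α ⇒ α = ln(V₂/V₁) / ln(z₂/z₁)
α = ln(43.5/25.7) / ln(74.6/17.1) = ln(1.6926) / ln(4.3626)
  = 0.52627 / 1.47306 = 0.35726

α ≈ 0.36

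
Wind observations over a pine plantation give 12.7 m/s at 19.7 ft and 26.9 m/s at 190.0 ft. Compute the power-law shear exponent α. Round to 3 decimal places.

α ≈ 0.331

Power law: V₂/V₁ = (z₂/z₁)^α ⇒ α = ln(V₂/V₁) / ln(z₂/z₁)
α = ln(26.9/12.7) / ln(190.0/19.7) = ln(2.1181) / ln(9.6447)
  = 0.75052 / 2.26641 = 0.33115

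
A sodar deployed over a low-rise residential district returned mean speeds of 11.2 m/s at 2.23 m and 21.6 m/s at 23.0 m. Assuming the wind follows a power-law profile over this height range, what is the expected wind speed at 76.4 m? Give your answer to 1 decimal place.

30.3 m/s

First find α: α = ln(V₂/V₁)/ln(z₂/z₁) = ln(21.6/11.2)/ln(23.0/2.23) = 0.65678/2.33349 = 0.2815
Extrapolate from 23.0 m to 76.4 m: V₃ = 21.6 × (76.4/23.0)^0.2815 = 21.6 × 1.4020 = 30.2828 m/s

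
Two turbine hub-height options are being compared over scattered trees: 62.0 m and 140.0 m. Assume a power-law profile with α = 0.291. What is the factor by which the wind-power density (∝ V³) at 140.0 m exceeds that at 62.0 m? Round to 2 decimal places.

2.04

Speed ratio: V_B/V_A = (z_B/z_A)^α = (140.0/62.0)^0.291 = (2.2581)^0.291 = 1.26747
Power-density ratio: P_B/P_A = (V_B/V_A)³ = (1.26747)³ = 2.03616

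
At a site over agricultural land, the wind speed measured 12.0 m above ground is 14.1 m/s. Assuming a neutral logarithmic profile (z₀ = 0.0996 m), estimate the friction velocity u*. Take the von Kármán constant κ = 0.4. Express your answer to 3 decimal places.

u* ≈ 1.177 m/s

Log law: V(z) = (u*/κ) · ln(z/z₀) ⇒ u* = κ · V / ln(z/z₀)
u* = 0.4 × 14.1 / ln(12.0/0.0996) = 0.4 × 14.1 / 4.7915
   = 5.6400 / 4.7915 = 1.1771 m/s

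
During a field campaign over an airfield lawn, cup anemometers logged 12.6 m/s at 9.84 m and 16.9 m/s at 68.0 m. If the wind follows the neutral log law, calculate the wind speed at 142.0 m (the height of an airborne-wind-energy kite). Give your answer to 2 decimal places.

18.54 m/s

Log law: V ∝ ln(z/z₀). From the pair, with r = V₁/V₂ = 0.74556,
ln z₀ = (ln z₁ − r·ln z₂)/(1 − r) = (2.2865 − 0.74556×4.2195)/0.25444 = -3.3778 → z₀ = 0.03412 m
V₃ = V₁ · ln(z₃/z₀)/ln(z₁/z₀) = 12.6 × 8.3337/5.6643 = 18.5379 m/s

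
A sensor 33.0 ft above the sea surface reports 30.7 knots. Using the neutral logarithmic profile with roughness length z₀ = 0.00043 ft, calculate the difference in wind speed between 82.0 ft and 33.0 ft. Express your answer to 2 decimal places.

Log law: V₂ = V₁ · ln(z₂/z₀)/ln(z₁/z₀) = 30.7 × 12.1584/11.2482 = 33.1843 knots
ΔV = 33.1843 − 30.7 = 2.4843 knots

2.48 knots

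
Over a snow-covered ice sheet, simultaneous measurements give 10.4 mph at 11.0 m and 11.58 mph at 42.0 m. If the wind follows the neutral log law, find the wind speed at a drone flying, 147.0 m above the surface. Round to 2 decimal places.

12.68 mph

Log law: V ∝ ln(z/z₀). From the pair, with r = V₁/V₂ = 0.89810,
ln z₀ = (ln z₁ − r·ln z₂)/(1 − r) = (2.3979 − 0.89810×3.7377)/0.10190 = -9.4103 → z₀ = 0.00008188 m
V₃ = V₁ · ln(z₃/z₀)/ln(z₁/z₀) = 10.4 × 14.4007/11.8082 = 12.6834 mph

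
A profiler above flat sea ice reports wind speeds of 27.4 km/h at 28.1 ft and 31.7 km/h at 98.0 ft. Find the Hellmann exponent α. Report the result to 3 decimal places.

α ≈ 0.117

Power law: V₂/V₁ = (z₂/z₁)^α ⇒ α = ln(V₂/V₁) / ln(z₂/z₁)
α = ln(31.7/27.4) / ln(98.0/28.1) = ln(1.1569) / ln(3.4875)
  = 0.14577 / 1.24920 = 0.11669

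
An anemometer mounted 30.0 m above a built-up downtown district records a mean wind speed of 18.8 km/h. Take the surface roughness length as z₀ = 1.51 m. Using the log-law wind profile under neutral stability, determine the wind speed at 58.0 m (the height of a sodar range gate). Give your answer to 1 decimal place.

22.9 km/h

Log law: V(z) ∝ ln(z/z₀), so V₂/V₁ = ln(z₂/z₀) / ln(z₁/z₀).
ln(58.0/1.51) = 3.6483, ln(30.0/1.51) = 2.9891
V₂ = 18.8 × 3.6483/2.9891 = 18.8 × 1.2206 = 22.9464 km/h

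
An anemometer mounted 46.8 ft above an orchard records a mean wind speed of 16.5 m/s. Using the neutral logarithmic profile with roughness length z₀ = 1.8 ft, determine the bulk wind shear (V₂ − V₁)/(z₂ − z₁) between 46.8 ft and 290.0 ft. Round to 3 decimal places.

0.038 m/s/ft

Log law: V₂ = V₁ · ln(z₂/z₀)/ln(z₁/z₀) = 16.5 × 5.0821/3.2581 = 25.7373 m/s
ΔV/Δz = (25.7373 − 16.5)/(290.0 − 46.8) = 9.2373/243.2000 = 0.03798 m/s/ft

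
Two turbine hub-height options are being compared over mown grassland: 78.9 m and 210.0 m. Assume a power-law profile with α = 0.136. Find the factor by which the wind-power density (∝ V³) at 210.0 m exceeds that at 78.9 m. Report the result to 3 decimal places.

1.491

Speed ratio: V_B/V_A = (z_B/z_A)^α = (210.0/78.9)^0.136 = (2.6616)^0.136 = 1.14240
Power-density ratio: P_B/P_A = (V_B/V_A)³ = (1.14240)³ = 1.49093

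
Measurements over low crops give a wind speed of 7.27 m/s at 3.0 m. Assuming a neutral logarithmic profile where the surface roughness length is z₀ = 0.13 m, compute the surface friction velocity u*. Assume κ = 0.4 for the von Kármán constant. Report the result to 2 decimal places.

Log law: V(z) = (u*/κ) · ln(z/z₀) ⇒ u* = κ · V / ln(z/z₀)
u* = 0.4 × 7.27 / ln(3.0/0.13) = 0.4 × 7.27 / 3.1388
   = 2.9080 / 3.1388 = 0.9265 m/s

u* ≈ 0.93 m/s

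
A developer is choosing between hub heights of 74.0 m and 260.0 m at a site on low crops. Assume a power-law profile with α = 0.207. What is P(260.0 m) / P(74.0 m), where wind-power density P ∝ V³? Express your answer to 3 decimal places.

Speed ratio: V_B/V_A = (z_B/z_A)^α = (260.0/74.0)^0.207 = (3.5135)^0.207 = 1.29709
Power-density ratio: P_B/P_A = (V_B/V_A)³ = (1.29709)³ = 2.18226

2.182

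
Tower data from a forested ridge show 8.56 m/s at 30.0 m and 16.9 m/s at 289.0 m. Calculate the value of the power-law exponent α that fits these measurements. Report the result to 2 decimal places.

Power law: V₂/V₁ = (z₂/z₁)^α ⇒ α = ln(V₂/V₁) / ln(z₂/z₁)
α = ln(16.9/8.56) / ln(289.0/30.0) = ln(1.9743) / ln(9.6333)
  = 0.68021 / 2.26523 = 0.30028

α ≈ 0.30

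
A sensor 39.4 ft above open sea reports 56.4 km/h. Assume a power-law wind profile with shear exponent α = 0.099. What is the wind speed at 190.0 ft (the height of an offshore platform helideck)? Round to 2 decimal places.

Power-law profile: V₂ = V₁ · (z₂/z₁)^α
V₂ = 56.4 × (190.0/39.4)^0.099 = 56.4 × (4.8223)^0.099
    = 56.4 × 1.1685 = 65.9055 km/h

65.91 km/h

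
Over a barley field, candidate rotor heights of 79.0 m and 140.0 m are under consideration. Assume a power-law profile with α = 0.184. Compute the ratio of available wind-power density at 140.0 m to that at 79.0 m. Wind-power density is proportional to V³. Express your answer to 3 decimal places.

1.371

Speed ratio: V_B/V_A = (z_B/z_A)^α = (140.0/79.0)^0.184 = (1.7722)^0.184 = 1.11103
Power-density ratio: P_B/P_A = (V_B/V_A)³ = (1.11103)³ = 1.37143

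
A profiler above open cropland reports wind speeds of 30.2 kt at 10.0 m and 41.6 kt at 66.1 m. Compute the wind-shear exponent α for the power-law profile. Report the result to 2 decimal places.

α ≈ 0.17

Power law: V₂/V₁ = (z₂/z₁)^α ⇒ α = ln(V₂/V₁) / ln(z₂/z₁)
α = ln(41.6/30.2) / ln(66.1/10.0) = ln(1.3775) / ln(6.6100)
  = 0.32026 / 1.88858 = 0.16958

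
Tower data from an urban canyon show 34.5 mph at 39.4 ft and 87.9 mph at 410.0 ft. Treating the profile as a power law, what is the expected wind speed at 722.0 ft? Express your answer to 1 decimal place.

First find α: α = ln(V₂/V₁)/ln(z₂/z₁) = ln(87.9/34.5)/ln(410.0/39.4) = 0.93524/2.34239 = 0.3993
Extrapolate from 410.0 ft to 722.0 ft: V₃ = 87.9 × (722.0/410.0)^0.3993 = 87.9 × 1.2535 = 110.1819 mph

110.2 mph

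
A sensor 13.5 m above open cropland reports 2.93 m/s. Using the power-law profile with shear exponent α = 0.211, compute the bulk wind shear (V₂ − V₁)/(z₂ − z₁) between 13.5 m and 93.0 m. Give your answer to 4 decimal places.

0.0185 m/s/m

Power law: V₂ = V₁ · (z₂/z₁)^α = 2.93 × (6.8889)^0.211 = 4.4027 m/s
ΔV/Δz = (4.4027 − 2.93)/(93.0 − 13.5) = 1.4727/79.5000 = 0.01852 m/s/m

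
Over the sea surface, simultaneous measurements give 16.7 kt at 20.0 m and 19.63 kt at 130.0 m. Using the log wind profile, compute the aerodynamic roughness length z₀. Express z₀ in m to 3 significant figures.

Log law: V(z) ∝ ln(z/z₀). With r = V₁/V₂ = 16.7/19.63 = 0.85074,
r · ln(z₂/z₀) = ln(z₁/z₀) ⇒ ln z₀ = (ln z₁ − r·ln z₂)/(1 − r)
ln z₀ = (2.99573 − 0.85074×4.86753) / 0.14926 = -7.6729
z₀ = exp(-7.6729) = 0.0004653 m

z₀ ≈ 0.000465 m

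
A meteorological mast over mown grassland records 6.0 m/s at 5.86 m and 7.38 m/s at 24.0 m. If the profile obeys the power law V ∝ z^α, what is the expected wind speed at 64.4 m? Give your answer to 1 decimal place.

8.5 m/s

First find α: α = ln(V₂/V₁)/ln(z₂/z₁) = ln(7.38/6.0)/ln(24.0/5.86) = 0.20701/1.40990 = 0.1468
Extrapolate from 24.0 m to 64.4 m: V₃ = 7.38 × (64.4/24.0)^0.1468 = 7.38 × 1.1560 = 8.5310 m/s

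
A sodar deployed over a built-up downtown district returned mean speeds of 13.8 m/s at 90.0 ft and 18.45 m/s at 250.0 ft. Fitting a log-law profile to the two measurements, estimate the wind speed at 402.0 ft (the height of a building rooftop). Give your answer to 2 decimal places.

20.61 m/s

Log law: V ∝ ln(z/z₀). From the pair, with r = V₁/V₂ = 0.74797,
ln z₀ = (ln z₁ − r·ln z₂)/(1 − r) = (4.4998 − 0.74797×5.5215)/0.25203 = 1.4678 → z₀ = 4.340 ft
V₃ = V₁ · ln(z₃/z₀)/ln(z₁/z₀) = 13.8 × 4.5286/3.0320 = 20.6119 m/s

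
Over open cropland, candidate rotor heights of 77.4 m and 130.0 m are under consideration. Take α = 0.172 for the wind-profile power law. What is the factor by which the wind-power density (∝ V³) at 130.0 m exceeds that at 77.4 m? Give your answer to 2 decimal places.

1.31

Speed ratio: V_B/V_A = (z_B/z_A)^α = (130.0/77.4)^0.172 = (1.6796)^0.172 = 1.09329
Power-density ratio: P_B/P_A = (V_B/V_A)³ = (1.09329)³ = 1.30679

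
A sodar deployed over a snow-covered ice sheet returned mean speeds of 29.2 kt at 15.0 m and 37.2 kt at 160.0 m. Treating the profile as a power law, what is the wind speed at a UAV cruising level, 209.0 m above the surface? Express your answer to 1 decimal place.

First find α: α = ln(V₂/V₁)/ln(z₂/z₁) = ln(37.2/29.2)/ln(160.0/15.0) = 0.24214/2.36712 = 0.1023
Extrapolate from 160.0 m to 209.0 m: V₃ = 37.2 × (209.0/160.0)^0.1023 = 37.2 × 1.0277 = 38.2306 kt

38.2 kt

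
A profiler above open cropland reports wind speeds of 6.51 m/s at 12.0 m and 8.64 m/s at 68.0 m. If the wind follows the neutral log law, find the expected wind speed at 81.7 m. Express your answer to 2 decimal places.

8.87 m/s

Log law: V ∝ ln(z/z₀). From the pair, with r = V₁/V₂ = 0.75347,
ln z₀ = (ln z₁ − r·ln z₂)/(1 − r) = (2.4849 − 0.75347×4.2195)/0.24653 = -2.8166 → z₀ = 0.05981 m
V₃ = V₁ · ln(z₃/z₀)/ln(z₁/z₀) = 6.51 × 7.2197/5.3015 = 8.8654 m/s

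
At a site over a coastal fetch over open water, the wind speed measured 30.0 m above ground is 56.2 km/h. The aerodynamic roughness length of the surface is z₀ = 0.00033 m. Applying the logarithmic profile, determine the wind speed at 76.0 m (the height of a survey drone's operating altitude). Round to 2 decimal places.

Log law: V(z) ∝ ln(z/z₀), so V₂/V₁ = ln(z₂/z₀) / ln(z₁/z₀).
ln(76.0/0.00033) = 12.3472, ln(30.0/0.00033) = 11.4176
V₂ = 56.2 × 12.3472/11.4176 = 56.2 × 1.0814 = 60.7754 km/h

60.78 km/h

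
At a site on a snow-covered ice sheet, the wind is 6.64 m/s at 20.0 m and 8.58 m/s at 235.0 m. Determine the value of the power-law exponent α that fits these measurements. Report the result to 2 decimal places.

Power law: V₂/V₁ = (z₂/z₁)^α ⇒ α = ln(V₂/V₁) / ln(z₂/z₁)
α = ln(8.58/6.64) / ln(235.0/20.0) = ln(1.2922) / ln(11.7500)
  = 0.25632 / 2.46385 = 0.10403

α ≈ 0.10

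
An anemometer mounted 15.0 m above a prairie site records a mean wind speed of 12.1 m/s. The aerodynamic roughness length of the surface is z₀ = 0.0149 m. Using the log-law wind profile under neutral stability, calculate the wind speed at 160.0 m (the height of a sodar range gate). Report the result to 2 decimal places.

16.24 m/s

Log law: V(z) ∝ ln(z/z₀), so V₂/V₁ = ln(z₂/z₀) / ln(z₁/z₀).
ln(160.0/0.0149) = 9.2816, ln(15.0/0.0149) = 6.9144
V₂ = 12.1 × 9.2816/6.9144 = 12.1 × 1.3423 = 16.2424 m/s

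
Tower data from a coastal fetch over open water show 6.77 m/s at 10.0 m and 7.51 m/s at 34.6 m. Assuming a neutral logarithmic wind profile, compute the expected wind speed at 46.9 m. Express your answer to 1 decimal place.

Log law: V ∝ ln(z/z₀). From the pair, with r = V₁/V₂ = 0.90146,
ln z₀ = (ln z₁ − r·ln z₂)/(1 − r) = (2.3026 − 0.90146×3.5439)/0.09854 = -9.0533 → z₀ = 0.0001170 m
V₃ = V₁ · ln(z₃/z₀)/ln(z₁/z₀) = 6.77 × 12.9014/11.3559 = 7.6913 m/s

7.7 m/s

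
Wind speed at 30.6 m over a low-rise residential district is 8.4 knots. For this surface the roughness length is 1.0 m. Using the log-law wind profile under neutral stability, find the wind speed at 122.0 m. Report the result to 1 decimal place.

Log law: V(z) ∝ ln(z/z₀), so V₂/V₁ = ln(z₂/z₀) / ln(z₁/z₀).
ln(122.0/1.0) = 4.8040, ln(30.6/1.0) = 3.4210
V₂ = 8.4 × 4.8040/3.4210 = 8.4 × 1.4043 = 11.7959 knots

11.8 knots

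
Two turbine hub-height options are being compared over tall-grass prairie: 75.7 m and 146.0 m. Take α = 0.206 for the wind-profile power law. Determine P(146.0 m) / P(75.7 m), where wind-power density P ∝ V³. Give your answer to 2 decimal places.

1.50

Speed ratio: V_B/V_A = (z_B/z_A)^α = (146.0/75.7)^0.206 = (1.9287)^0.206 = 1.14489
Power-density ratio: P_B/P_A = (V_B/V_A)³ = (1.14489)³ = 1.50068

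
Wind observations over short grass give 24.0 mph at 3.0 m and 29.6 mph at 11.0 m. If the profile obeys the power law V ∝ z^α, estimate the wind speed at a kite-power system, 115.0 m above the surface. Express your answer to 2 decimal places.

43.23 mph

First find α: α = ln(V₂/V₁)/ln(z₂/z₁) = ln(29.6/24.0)/ln(11.0/3.0) = 0.20972/1.29928 = 0.1614
Extrapolate from 11.0 m to 115.0 m: V₃ = 29.6 × (115.0/11.0)^0.1614 = 29.6 × 1.4606 = 43.2335 mph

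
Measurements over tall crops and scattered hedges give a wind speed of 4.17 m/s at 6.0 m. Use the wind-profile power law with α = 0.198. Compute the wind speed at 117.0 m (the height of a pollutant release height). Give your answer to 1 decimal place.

7.5 m/s

Power-law profile: V₂ = V₁ · (z₂/z₁)^α
V₂ = 4.17 × (117.0/6.0)^0.198 = 4.17 × (19.5000)^0.198
    = 4.17 × 1.8006 = 7.5087 m/s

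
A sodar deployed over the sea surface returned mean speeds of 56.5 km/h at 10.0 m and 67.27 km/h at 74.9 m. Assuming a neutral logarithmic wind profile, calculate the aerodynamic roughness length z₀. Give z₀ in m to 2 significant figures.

z₀ ≈ 0.00026 m

Log law: V(z) ∝ ln(z/z₀). With r = V₁/V₂ = 56.5/67.27 = 0.83990,
r · ln(z₂/z₀) = ln(z₁/z₀) ⇒ ln z₀ = (ln z₁ − r·ln z₂)/(1 − r)
ln z₀ = (2.30259 − 0.83990×4.31615) / 0.16010 = -8.2607
z₀ = exp(-8.2607) = 0.0002585 m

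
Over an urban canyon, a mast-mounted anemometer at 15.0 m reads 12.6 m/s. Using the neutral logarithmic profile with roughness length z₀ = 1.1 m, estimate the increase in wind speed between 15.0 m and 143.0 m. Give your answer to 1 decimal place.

10.9 m/s

Log law: V₂ = V₁ · ln(z₂/z₀)/ln(z₁/z₀) = 12.6 × 4.8675/2.6127 = 23.4738 m/s
ΔV = 23.4738 − 12.6 = 10.8738 m/s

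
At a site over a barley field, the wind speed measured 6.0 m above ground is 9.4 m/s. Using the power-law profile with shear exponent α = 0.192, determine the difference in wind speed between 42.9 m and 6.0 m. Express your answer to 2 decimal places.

Power law: V₂ = V₁ · (z₂/z₁)^α = 9.4 × (7.1500)^0.192 = 13.7137 m/s
ΔV = 13.7137 − 9.4 = 4.3137 m/s

4.31 m/s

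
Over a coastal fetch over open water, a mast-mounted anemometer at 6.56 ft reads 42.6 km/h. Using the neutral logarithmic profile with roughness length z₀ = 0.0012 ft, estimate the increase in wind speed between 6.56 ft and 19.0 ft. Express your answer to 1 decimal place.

5.3 km/h

Log law: V₂ = V₁ · ln(z₂/z₀)/ln(z₁/z₀) = 42.6 × 9.6699/8.6064 = 47.8638 km/h
ΔV = 47.8638 − 42.6 = 5.2638 km/h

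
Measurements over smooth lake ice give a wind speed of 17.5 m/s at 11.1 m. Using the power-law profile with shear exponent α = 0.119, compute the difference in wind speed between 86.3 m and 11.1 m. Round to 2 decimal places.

Power law: V₂ = V₁ · (z₂/z₁)^α = 17.5 × (7.7748)^0.119 = 22.3373 m/s
ΔV = 22.3373 − 17.5 = 4.8373 m/s

4.84 m/s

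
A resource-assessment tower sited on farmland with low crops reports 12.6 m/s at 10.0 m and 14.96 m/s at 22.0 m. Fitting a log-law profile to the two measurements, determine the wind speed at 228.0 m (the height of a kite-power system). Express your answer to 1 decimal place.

Log law: V ∝ ln(z/z₀). From the pair, with r = V₁/V₂ = 0.84225,
ln z₀ = (ln z₁ − r·ln z₂)/(1 − r) = (2.3026 − 0.84225×3.0910)/0.15775 = -1.9070 → z₀ = 0.1485 m
V₃ = V₁ · ln(z₃/z₀)/ln(z₁/z₀) = 12.6 × 7.3363/4.2096 = 21.9590 m/s

22.0 m/s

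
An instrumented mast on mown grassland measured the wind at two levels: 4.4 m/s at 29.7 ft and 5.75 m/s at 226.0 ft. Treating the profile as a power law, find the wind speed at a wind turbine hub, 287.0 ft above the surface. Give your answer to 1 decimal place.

5.9 m/s

First find α: α = ln(V₂/V₁)/ln(z₂/z₁) = ln(5.75/4.4)/ln(226.0/29.7) = 0.26760/2.02939 = 0.1319
Extrapolate from 226.0 ft to 287.0 ft: V₃ = 5.75 × (287.0/226.0)^0.1319 = 5.75 × 1.0320 = 5.9341 m/s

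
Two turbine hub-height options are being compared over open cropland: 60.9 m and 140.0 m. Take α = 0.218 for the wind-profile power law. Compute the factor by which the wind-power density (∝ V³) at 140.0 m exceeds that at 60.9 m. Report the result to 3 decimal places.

1.724

Speed ratio: V_B/V_A = (z_B/z_A)^α = (140.0/60.9)^0.218 = (2.2989)^0.218 = 1.19897
Power-density ratio: P_B/P_A = (V_B/V_A)³ = (1.19897)³ = 1.72357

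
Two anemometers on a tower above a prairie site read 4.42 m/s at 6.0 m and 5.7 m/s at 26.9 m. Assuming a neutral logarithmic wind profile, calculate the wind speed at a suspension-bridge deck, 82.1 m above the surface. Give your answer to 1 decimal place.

6.7 m/s

Log law: V ∝ ln(z/z₀). From the pair, with r = V₁/V₂ = 0.77544,
ln z₀ = (ln z₁ − r·ln z₂)/(1 − r) = (1.7918 − 0.77544×3.2921)/0.22456 = -3.3892 → z₀ = 0.03374 m
V₃ = V₁ · ln(z₃/z₀)/ln(z₁/z₀) = 4.42 × 7.7971/5.1810 = 6.6519 m/s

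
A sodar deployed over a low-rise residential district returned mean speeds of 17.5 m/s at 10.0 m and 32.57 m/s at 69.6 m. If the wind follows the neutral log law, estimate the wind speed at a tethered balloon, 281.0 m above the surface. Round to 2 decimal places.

Log law: V ∝ ln(z/z₀). From the pair, with r = V₁/V₂ = 0.53730,
ln z₀ = (ln z₁ − r·ln z₂)/(1 − r) = (2.3026 − 0.53730×4.2428)/0.46270 = 0.0496 → z₀ = 1.051 m
V₃ = V₁ · ln(z₃/z₀)/ln(z₁/z₀) = 17.5 × 5.5888/2.2530 = 43.4100 m/s

43.41 m/s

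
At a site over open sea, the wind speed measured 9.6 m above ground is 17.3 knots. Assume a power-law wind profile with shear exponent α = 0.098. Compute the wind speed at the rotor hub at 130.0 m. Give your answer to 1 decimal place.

22.3 knots

Power-law profile: V₂ = V₁ · (z₂/z₁)^α
V₂ = 17.3 × (130.0/9.6)^0.098 = 17.3 × (13.5417)^0.098
    = 17.3 × 1.2909 = 22.3331 knots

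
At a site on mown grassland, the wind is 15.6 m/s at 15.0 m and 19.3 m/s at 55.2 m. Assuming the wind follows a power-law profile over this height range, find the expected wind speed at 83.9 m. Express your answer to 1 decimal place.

20.7 m/s

First find α: α = ln(V₂/V₁)/ln(z₂/z₁) = ln(19.3/15.6)/ln(55.2/15.0) = 0.21283/1.30291 = 0.1634
Extrapolate from 55.2 m to 83.9 m: V₃ = 19.3 × (83.9/55.2)^0.1634 = 19.3 × 1.0708 = 20.6661 m/s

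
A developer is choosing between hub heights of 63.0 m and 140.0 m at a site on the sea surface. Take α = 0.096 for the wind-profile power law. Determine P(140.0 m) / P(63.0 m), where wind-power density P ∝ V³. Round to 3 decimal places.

Speed ratio: V_B/V_A = (z_B/z_A)^α = (140.0/63.0)^0.096 = (2.2222)^0.096 = 1.07967
Power-density ratio: P_B/P_A = (V_B/V_A)³ = (1.07967)³ = 1.25856

1.259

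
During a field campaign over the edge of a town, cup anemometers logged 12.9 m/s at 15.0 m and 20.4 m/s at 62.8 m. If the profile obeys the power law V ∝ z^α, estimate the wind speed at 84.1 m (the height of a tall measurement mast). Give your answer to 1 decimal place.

First find α: α = ln(V₂/V₁)/ln(z₂/z₁) = ln(20.4/12.9)/ln(62.8/15.0) = 0.45831/1.43190 = 0.3201
Extrapolate from 62.8 m to 84.1 m: V₃ = 20.4 × (84.1/62.8)^0.3201 = 20.4 × 1.0980 = 22.3989 m/s

22.4 m/s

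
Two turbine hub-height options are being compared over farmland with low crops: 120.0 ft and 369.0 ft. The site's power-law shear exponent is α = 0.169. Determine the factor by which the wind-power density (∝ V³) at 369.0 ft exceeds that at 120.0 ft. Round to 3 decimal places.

Speed ratio: V_B/V_A = (z_B/z_A)^α = (369.0/120.0)^0.169 = (3.0750)^0.169 = 1.20905
Power-density ratio: P_B/P_A = (V_B/V_A)³ = (1.20905)³ = 1.76741

1.767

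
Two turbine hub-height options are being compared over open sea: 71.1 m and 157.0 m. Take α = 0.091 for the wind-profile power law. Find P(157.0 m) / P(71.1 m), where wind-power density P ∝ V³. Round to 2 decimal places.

1.24

Speed ratio: V_B/V_A = (z_B/z_A)^α = (157.0/71.1)^0.091 = (2.2082)^0.091 = 1.07475
Power-density ratio: P_B/P_A = (V_B/V_A)³ = (1.07475)³ = 1.24142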